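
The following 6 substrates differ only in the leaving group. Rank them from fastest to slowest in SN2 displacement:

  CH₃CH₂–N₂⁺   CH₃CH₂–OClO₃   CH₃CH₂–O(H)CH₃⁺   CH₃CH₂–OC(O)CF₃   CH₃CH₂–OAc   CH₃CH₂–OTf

With the same alkyl group throughout, only the leaving group differentiates the rates.
The more stable X⁻ (or X) is on its own — i.e. the weaker a base it is — the better a leaving group it makes.
CH₃CH₂–N₂⁺ loses N₂: no meaningful conjugate acid; N₂ departs as an exceptionally stable neutral molecule
CH₃CH₂–OTf loses OTf⁻: pKₐ(CF₃SO₃H (triflic acid)) ≈ -14
CH₃CH₂–OClO₃ loses ClO₄⁻: pKₐ(HClO₄) ≈ -10
CH₃CH₂–O(H)CH₃⁺ loses R'OH: pKₐ(R'OH₂⁺) ≈ -2.4
CH₃CH₂–OC(O)CF₃ loses CF₃COO⁻: pKₐ(CF₃COOH) ≈ 0.2
CH₃CH₂–OAc loses AcO⁻: pKₐ(CH₃COOH) ≈ 4.8

CH₃CH₂–N₂⁺ > CH₃CH₂–OTf > CH₃CH₂–OClO₃ > CH₃CH₂–O(H)CH₃⁺ > CH₃CH₂–OC(O)CF₃ > CH₃CH₂–OAc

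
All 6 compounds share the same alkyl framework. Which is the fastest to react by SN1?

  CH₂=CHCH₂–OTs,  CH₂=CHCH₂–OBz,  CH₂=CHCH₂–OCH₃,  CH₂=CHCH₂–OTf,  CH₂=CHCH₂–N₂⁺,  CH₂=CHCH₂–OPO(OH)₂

The skeletons are identical, so relative rate is governed entirely by leaving-group ability.
Leaving-group ability tracks the stability of the departed species; conjugate-acid pKₐ is the usual yardstick (lower pKₐ → better LG).
CH₂=CHCH₂–N₂⁺ loses N₂: no meaningful conjugate acid; N₂ departs as an exceptionally stable neutral molecule
CH₂=CHCH₂–OTf loses OTf⁻: pKₐ(CF₃SO₃H (triflic acid)) ≈ -14
CH₂=CHCH₂–OTs loses OTs⁻: pKₐ(p-CH₃C₆H₄SO₃H (TsOH)) ≈ -2.8
CH₂=CHCH₂–OPO(OH)₂ loses H₂PO₄⁻: pKₐ(H₃PO₄) ≈ 2.1
CH₂=CHCH₂–OBz loses PhCOO⁻: pKₐ(C₆H₅COOH) ≈ 4.2
CH₂=CHCH₂–OCH₃ loses CH₃O⁻: pKₐ(CH₃OH) ≈ 15.5

CH₂=CHCH₂–N₂⁺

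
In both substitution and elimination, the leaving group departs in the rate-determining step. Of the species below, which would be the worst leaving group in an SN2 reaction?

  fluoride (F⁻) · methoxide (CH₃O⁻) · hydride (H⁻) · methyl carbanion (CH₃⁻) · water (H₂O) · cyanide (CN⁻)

methyl carbanion (CH₃⁻)

The more stable X⁻ (or X) is on its own — i.e. the weaker a base it is — the better a leaving group it makes.
water (H₂O): pKₐ(H₃O⁺) ≈ -1.7
fluoride (F⁻): pKₐ(HF) ≈ 3.2
cyanide (CN⁻): pKₐ(HCN) ≈ 9.2
methoxide (CH₃O⁻): pKₐ(CH₃OH) ≈ 15.5
hydride (H⁻): pKₐ(H₂) ≈ 36
methyl carbanion (CH₃⁻): pKₐ(CH₄) ≈ 48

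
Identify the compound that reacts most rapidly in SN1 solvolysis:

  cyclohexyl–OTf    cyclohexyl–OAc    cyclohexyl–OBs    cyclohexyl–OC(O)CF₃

cyclohexyl–OTf

Same R in every case — rank the leaving groups.
Leaving-group ability tracks the stability of the departed species; conjugate-acid pKₐ is the usual yardstick (lower pKₐ → better LG).
cyclohexyl–OTf loses OTf⁻: pKₐ(CF₃SO₃H (triflic acid)) ≈ -14
cyclohexyl–OBs loses OBs⁻: pKₐ(p-BrC₆H₄SO₃H) ≈ -2.8
cyclohexyl–OC(O)CF₃ loses CF₃COO⁻: pKₐ(CF₃COOH) ≈ 0.2
cyclohexyl–OAc loses AcO⁻: pKₐ(CH₃COOH) ≈ 4.8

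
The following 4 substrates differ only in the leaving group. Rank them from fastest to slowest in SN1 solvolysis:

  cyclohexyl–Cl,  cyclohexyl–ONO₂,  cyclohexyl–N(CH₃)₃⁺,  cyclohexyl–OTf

The skeletons are identical, so relative rate is governed entirely by leaving-group ability.
The more stable X⁻ (or X) is on its own — i.e. the weaker a base it is — the better a leaving group it makes.
cyclohexyl–OTf loses OTf⁻: pKₐ(CF₃SO₃H (triflic acid)) ≈ -14
cyclohexyl–Cl loses Cl⁻: pKₐ(HCl) ≈ -7
cyclohexyl–ONO₂ loses NO₃⁻: pKₐ(HNO₃) ≈ -1.3
cyclohexyl–N(CH₃)₃⁺ loses NR'₃: pKₐ(R'₃NH⁺) ≈ 10.7

cyclohexyl–OTf > cyclohexyl–Cl > cyclohexyl–ONO₂ > cyclohexyl–N(CH₃)₃⁺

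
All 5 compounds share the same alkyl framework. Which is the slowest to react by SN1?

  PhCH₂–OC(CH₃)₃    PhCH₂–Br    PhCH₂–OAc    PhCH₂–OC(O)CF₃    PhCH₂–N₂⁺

PhCH₂–OC(CH₃)₃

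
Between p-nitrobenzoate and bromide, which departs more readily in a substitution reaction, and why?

bromide is the better leaving group.
pKₐ(HBr) ≈ -9 versus pKₐ(p-nitrobenzoic acid) ≈ 3.4: bromide is the much weaker base.
Weak base; good leaving group.

bromide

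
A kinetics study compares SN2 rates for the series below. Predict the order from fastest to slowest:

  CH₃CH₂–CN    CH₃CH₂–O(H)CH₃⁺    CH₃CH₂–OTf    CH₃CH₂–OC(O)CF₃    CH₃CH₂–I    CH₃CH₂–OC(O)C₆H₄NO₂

CH₃CH₂–OTf > CH₃CH₂–I > CH₃CH₂–O(H)CH₃⁺ > CH₃CH₂–OC(O)CF₃ > CH₃CH₂–OC(O)C₆H₄NO₂ > CH₃CH₂–CN

Same R in every case — rank the leaving groups.
A good leaving group is a weak base: the lower the pKₐ of its conjugate acid, the more readily it departs.
CH₃CH₂–OTf loses OTf⁻: pKₐ(CF₃SO₃H (triflic acid)) ≈ -14
CH₃CH₂–I loses I⁻: pKₐ(HI) ≈ -10
CH₃CH₂–O(H)CH₃⁺ loses R'OH: pKₐ(R'OH₂⁺) ≈ -2.4
CH₃CH₂–OC(O)CF₃ loses CF₃COO⁻: pKₐ(CF₃COOH) ≈ 0.2
CH₃CH₂–OC(O)C₆H₄NO₂ loses p-O₂N–C₆H₄–COO⁻: pKₐ(p-nitrobenzoic acid) ≈ 3.4
CH₃CH₂–CN loses CN⁻: pKₐ(HCN) ≈ 9.2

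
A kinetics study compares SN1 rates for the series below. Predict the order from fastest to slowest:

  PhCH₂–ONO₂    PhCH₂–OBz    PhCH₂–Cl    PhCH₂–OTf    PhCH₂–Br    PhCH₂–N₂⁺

PhCH₂–N₂⁺ > PhCH₂–OTf > PhCH₂–Br > PhCH₂–Cl > PhCH₂–ONO₂ > PhCH₂–OBz

With the same alkyl group throughout, only the leaving group differentiates the rates.
Rank by basicity of the departing species: weakest base leaves most easily.
PhCH₂–N₂⁺ loses N₂: no meaningful conjugate acid; N₂ departs as an exceptionally stable neutral molecule
PhCH₂–OTf loses OTf⁻: pKₐ(CF₃SO₃H (triflic acid)) ≈ -14
PhCH₂–Br loses Br⁻: pKₐ(HBr) ≈ -9
PhCH₂–Cl loses Cl⁻: pKₐ(HCl) ≈ -7
PhCH₂–ONO₂ loses NO₃⁻: pKₐ(HNO₃) ≈ -1.3
PhCH₂–OBz loses PhCOO⁻: pKₐ(C₆H₅COOH) ≈ 4.2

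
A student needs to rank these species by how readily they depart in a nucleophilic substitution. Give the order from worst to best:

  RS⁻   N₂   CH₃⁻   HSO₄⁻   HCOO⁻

CH₃⁻ < RS⁻ < HCOO⁻ < HSO₄⁻ < N₂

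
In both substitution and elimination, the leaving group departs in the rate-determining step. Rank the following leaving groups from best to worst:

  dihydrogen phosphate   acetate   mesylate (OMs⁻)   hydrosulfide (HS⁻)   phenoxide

mesylate (OMs⁻) > dihydrogen phosphate > acetate > hydrosulfide (HS⁻) > phenoxide

Rank by basicity of the departing species: weakest base leaves most easily.
mesylate (OMs⁻): pKₐ(CH₃SO₃H (MsOH)) ≈ -1.9 — resonance-delocalised alkanesulfonate
dihydrogen phosphate: pKₐ(H₃PO₄) ≈ 2.1 — moderate base; biological leaving group after further activation
acetate: pKₐ(CH₃COOH) ≈ 4.8 — resonance-stabilised but still a weak base
hydrosulfide (HS⁻): pKₐ(H₂S) ≈ 7 — larger and more polarisable than the oxygen analogue
phenoxide: pKₐ(C₆H₅OH (phenol)) ≈ 10 — resonance into the ring helps, but still a poor LG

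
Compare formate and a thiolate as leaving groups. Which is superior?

formate is the better leaving group.
pKₐ(HCOOH) ≈ 3.8 versus pKₐ(RSH (a thiol)) ≈ 10.5: formate is the much weaker base.
Resonance-stabilised carboxylate.

formate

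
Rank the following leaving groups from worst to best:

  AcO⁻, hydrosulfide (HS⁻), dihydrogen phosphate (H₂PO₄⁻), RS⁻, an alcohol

Leaving-group ability tracks the stability of the departed species; conjugate-acid pKₐ is the usual yardstick (lower pKₐ → better LG).
an alcohol: pKₐ(R'OH₂⁺) ≈ -2.4
dihydrogen phosphate (H₂PO₄⁻): pKₐ(H₃PO₄) ≈ 2.1
AcO⁻: pKₐ(CH₃COOH) ≈ 4.8
hydrosulfide (HS⁻): pKₐ(H₂S) ≈ 7
RS⁻: pKₐ(RSH (a thiol)) ≈ 10.5
Reversing gives the worst-to-best order requested.

RS⁻ < hydrosulfide (HS⁻) < AcO⁻ < dihydrogen phosphate (H₂PO₄⁻) < an alcohol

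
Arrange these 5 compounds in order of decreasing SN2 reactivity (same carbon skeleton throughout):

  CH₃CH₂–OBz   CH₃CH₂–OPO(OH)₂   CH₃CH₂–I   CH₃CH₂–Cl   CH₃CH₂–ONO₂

Identical carbon frameworks mean the comparison reduces to leaving-group quality.
Rank by basicity of the departing species: weakest base leaves most easily.
CH₃CH₂–I loses I⁻: pKₐ(HI) ≈ -10
CH₃CH₂–Cl loses Cl⁻: pKₐ(HCl) ≈ -7
CH₃CH₂–ONO₂ loses NO₃⁻: pKₐ(HNO₃) ≈ -1.3
CH₃CH₂–OPO(OH)₂ loses H₂PO₄⁻: pKₐ(H₃PO₄) ≈ 2.1
CH₃CH₂–OBz loses PhCOO⁻: pKₐ(C₆H₅COOH) ≈ 4.2

CH₃CH₂–I > CH₃CH₂–Cl > CH₃CH₂–ONO₂ > CH₃CH₂–OPO(OH)₂ > CH₃CH₂–OBz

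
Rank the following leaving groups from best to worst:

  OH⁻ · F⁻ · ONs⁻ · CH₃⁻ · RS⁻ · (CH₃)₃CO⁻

ONs⁻: pKₐ(p-O₂NC₆H₄SO₃H) ≈ -3.5 — p-nitro group further stabilises the sulfonate
F⁻: pKₐ(HF) ≈ 3.2
RS⁻: pKₐ(RSH (a thiol)) ≈ 10.5 — moderately basic; rarely leaves without activation
OH⁻: pKₐ(H₂O) ≈ 15.7
(CH₃)₃CO⁻: pKₐ(t-BuOH) ≈ 18 — bulky, strongly basic alkoxide
CH₃⁻: pKₐ(CH₄) ≈ 48

ONs⁻ > F⁻ > RS⁻ > OH⁻ > (CH₃)₃CO⁻ > CH₃⁻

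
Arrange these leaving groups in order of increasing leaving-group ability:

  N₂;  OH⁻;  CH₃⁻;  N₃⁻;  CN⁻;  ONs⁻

CH₃⁻ < OH⁻ < CN⁻ < N₃⁻ < ONs⁻ < N₂

A good leaving group is a weak base: the lower the pKₐ of its conjugate acid, the more readily it departs.
N₂: no meaningful conjugate acid; N₂ departs as an exceptionally stable neutral molecule
ONs⁻: pKₐ(p-O₂NC₆H₄SO₃H) ≈ -3.5
N₃⁻: pKₐ(HN₃) ≈ 4.7
CN⁻: pKₐ(HCN) ≈ 9.2
OH⁻: pKₐ(H₂O) ≈ 15.7
CH₃⁻: pKₐ(CH₄) ≈ 48
Listed from poorest to best leaving group as asked.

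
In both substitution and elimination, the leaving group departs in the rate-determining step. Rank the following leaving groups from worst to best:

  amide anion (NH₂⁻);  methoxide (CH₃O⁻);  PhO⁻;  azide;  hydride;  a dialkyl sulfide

amide anion (NH₂⁻) < hydride < methoxide (CH₃O⁻) < PhO⁻ < azide < a dialkyl sulfide

a dialkyl sulfide: pKₐ(R'₂SH⁺) ≈ -7
azide: pKₐ(HN₃) ≈ 4.7
PhO⁻: pKₐ(C₆H₅OH (phenol)) ≈ 10
methoxide (CH₃O⁻): pKₐ(CH₃OH) ≈ 15.5
hydride: pKₐ(H₂) ≈ 36
amide anion (NH₂⁻): pKₐ(NH₃) ≈ 38
Reversing gives the worst-to-best order requested.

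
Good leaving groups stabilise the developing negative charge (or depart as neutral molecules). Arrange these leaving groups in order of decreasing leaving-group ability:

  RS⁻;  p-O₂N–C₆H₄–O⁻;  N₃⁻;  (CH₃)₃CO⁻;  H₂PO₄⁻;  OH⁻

H₂PO₄⁻ > N₃⁻ > p-O₂N–C₆H₄–O⁻ > RS⁻ > OH⁻ > (CH₃)₃CO⁻

Rank by basicity of the departing species: weakest base leaves most easily.
H₂PO₄⁻: pKₐ(H₃PO₄) ≈ 2.1
N₃⁻: pKₐ(HN₃) ≈ 4.7 — linear, resonance-stabilised
p-O₂N–C₆H₄–O⁻: pKₐ(p-nitrophenol) ≈ 7.2
RS⁻: pKₐ(RSH (a thiol)) ≈ 10.5 — moderately basic; rarely leaves without activation
OH⁻: pKₐ(H₂O) ≈ 15.7 — strong base; essentially never leaves without prior activation
(CH₃)₃CO⁻: pKₐ(t-BuOH) ≈ 18 — bulky, strongly basic alkoxide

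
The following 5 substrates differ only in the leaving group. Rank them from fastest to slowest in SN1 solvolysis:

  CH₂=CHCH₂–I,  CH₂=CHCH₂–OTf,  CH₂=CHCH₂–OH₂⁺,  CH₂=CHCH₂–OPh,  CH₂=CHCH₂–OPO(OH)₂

Same R in every case — rank the leaving groups.
Rank by basicity of the departing species: weakest base leaves most easily.
CH₂=CHCH₂–OTf loses OTf⁻: pKₐ(CF₃SO₃H (triflic acid)) ≈ -14
CH₂=CHCH₂–I loses I⁻: pKₐ(HI) ≈ -10
CH₂=CHCH₂–OH₂⁺ loses H₂O: pKₐ(H₃O⁺) ≈ -1.7
CH₂=CHCH₂–OPO(OH)₂ loses H₂PO₄⁻: pKₐ(H₃PO₄) ≈ 2.1
CH₂=CHCH₂–OPh loses PhO⁻: pKₐ(C₆H₅OH (phenol)) ≈ 10

CH₂=CHCH₂–OTf > CH₂=CHCH₂–I > CH₂=CHCH₂–OH₂⁺ > CH₂=CHCH₂–OPO(OH)₂ > CH₂=CHCH₂–OPh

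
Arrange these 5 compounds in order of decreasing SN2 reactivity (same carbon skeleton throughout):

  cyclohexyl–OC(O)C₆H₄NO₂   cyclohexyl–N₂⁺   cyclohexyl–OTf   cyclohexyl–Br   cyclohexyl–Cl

With the same alkyl group throughout, only the leaving group differentiates the rates.
The more stable X⁻ (or X) is on its own — i.e. the weaker a base it is — the better a leaving group it makes.
cyclohexyl–N₂⁺ loses N₂: no meaningful conjugate acid; N₂ departs as an exceptionally stable neutral molecule
cyclohexyl–OTf loses OTf⁻: pKₐ(CF₃SO₃H (triflic acid)) ≈ -14
cyclohexyl–Br loses Br⁻: pKₐ(HBr) ≈ -9
cyclohexyl–Cl loses Cl⁻: pKₐ(HCl) ≈ -7
cyclohexyl–OC(O)C₆H₄NO₂ loses p-O₂N–C₆H₄–COO⁻: pKₐ(p-nitrobenzoic acid) ≈ 3.4

cyclohexyl–N₂⁺ > cyclohexyl–OTf > cyclohexyl–Br > cyclohexyl–Cl > cyclohexyl–OC(O)C₆H₄NO₂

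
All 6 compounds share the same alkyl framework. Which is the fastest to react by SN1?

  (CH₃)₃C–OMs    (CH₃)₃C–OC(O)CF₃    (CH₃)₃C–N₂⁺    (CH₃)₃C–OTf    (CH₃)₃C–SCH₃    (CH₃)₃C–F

The skeletons are identical, so relative rate is governed entirely by leaving-group ability.
The more stable X⁻ (or X) is on its own — i.e. the weaker a base it is — the better a leaving group it makes.
(CH₃)₃C–N₂⁺ loses N₂: no meaningful conjugate acid; N₂ departs as an exceptionally stable neutral molecule
(CH₃)₃C–OTf loses OTf⁻: pKₐ(CF₃SO₃H (triflic acid)) ≈ -14
(CH₃)₃C–OMs loses OMs⁻: pKₐ(CH₃SO₃H (MsOH)) ≈ -1.9
(CH₃)₃C–OC(O)CF₃ loses CF₃COO⁻: pKₐ(CF₃COOH) ≈ 0.2
(CH₃)₃C–F loses F⁻: pKₐ(HF) ≈ 3.2
(CH₃)₃C–SCH₃ loses RS⁻: pKₐ(RSH (a thiol)) ≈ 10.5

(CH₃)₃C–N₂⁺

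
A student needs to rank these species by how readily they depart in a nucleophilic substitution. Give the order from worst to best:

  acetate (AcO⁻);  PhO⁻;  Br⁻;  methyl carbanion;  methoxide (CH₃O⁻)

Leaving-group ability tracks the stability of the departed species; conjugate-acid pKₐ is the usual yardstick (lower pKₐ → better LG).
Br⁻: pKₐ(HBr) ≈ -9
acetate (AcO⁻): pKₐ(CH₃COOH) ≈ 4.8
PhO⁻: pKₐ(C₆H₅OH (phenol)) ≈ 10
methoxide (CH₃O⁻): pKₐ(CH₃OH) ≈ 15.5
methyl carbanion: pKₐ(CH₄) ≈ 48
Listed from poorest to best leaving group as asked.

methyl carbanion < methoxide (CH₃O⁻) < PhO⁻ < acetate (AcO⁻) < Br⁻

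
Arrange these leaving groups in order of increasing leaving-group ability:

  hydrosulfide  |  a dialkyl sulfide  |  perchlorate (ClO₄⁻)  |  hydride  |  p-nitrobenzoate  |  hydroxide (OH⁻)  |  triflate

hydride < hydroxide (OH⁻) < hydrosulfide < p-nitrobenzoate < a dialkyl sulfide < perchlorate (ClO₄⁻) < triflate

Rank by basicity of the departing species: weakest base leaves most easily.
triflate: pKₐ(CF₃SO₃H (triflic acid)) ≈ -14
perchlorate (ClO₄⁻): pKₐ(HClO₄) ≈ -10
a dialkyl sulfide: pKₐ(R'₂SH⁺) ≈ -7
p-nitrobenzoate: pKₐ(p-nitrobenzoic acid) ≈ 3.4
hydrosulfide: pKₐ(H₂S) ≈ 7
hydroxide (OH⁻): pKₐ(H₂O) ≈ 15.7
hydride: pKₐ(H₂) ≈ 36
The question asks for worst first, so the sequence is read in increasing leaving-group ability.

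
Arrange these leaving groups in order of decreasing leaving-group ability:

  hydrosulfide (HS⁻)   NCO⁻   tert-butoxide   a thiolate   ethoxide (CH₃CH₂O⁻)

Rank by basicity of the departing species: weakest base leaves most easily.
NCO⁻: pKₐ(HOCN) ≈ 3.5 — resonance between N and O
hydrosulfide (HS⁻): pKₐ(H₂S) ≈ 7 — larger and more polarisable than the oxygen analogue
a thiolate: pKₐ(RSH (a thiol)) ≈ 10.5
ethoxide (CH₃CH₂O⁻): pKₐ(CH₃CH₂OH) ≈ 16 — strong base; alkoxides do not leave unassisted
tert-butoxide: pKₐ(t-BuOH) ≈ 18 — bulky, strongly basic alkoxide

NCO⁻ > hydrosulfide (HS⁻) > a thiolate > ethoxide (CH₃CH₂O⁻) > tert-butoxide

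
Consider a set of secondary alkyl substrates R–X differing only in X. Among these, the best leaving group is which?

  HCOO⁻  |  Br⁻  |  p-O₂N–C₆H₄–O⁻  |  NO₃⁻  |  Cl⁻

The more stable X⁻ (or X) is on its own — i.e. the weaker a base it is — the better a leaving group it makes.
Br⁻: pKₐ(HBr) ≈ -9
Cl⁻: pKₐ(HCl) ≈ -7
NO₃⁻: pKₐ(HNO₃) ≈ -1.3
HCOO⁻: pKₐ(HCOOH) ≈ 3.8
p-O₂N–C₆H₄–O⁻: pKₐ(p-nitrophenol) ≈ 7.2

Br⁻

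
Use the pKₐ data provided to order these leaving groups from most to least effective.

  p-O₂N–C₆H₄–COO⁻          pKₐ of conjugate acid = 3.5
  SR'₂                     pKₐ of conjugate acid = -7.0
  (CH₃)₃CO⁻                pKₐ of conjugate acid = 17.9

SR'₂ > p-O₂N–C₆H₄–COO⁻ > (CH₃)₃CO⁻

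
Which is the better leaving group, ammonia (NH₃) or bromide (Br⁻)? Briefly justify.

bromide (Br⁻)

bromide (Br⁻) is the better leaving group.
pKₐ(HBr) ≈ -9 versus pKₐ(NH₄⁺) ≈ 9.2: bromide (Br⁻) is the much weaker base.
Weak base; good leaving group.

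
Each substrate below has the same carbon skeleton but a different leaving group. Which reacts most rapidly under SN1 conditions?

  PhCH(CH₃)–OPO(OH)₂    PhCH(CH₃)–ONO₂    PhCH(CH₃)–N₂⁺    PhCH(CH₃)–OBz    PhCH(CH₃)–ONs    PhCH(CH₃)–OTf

PhCH(CH₃)–N₂⁺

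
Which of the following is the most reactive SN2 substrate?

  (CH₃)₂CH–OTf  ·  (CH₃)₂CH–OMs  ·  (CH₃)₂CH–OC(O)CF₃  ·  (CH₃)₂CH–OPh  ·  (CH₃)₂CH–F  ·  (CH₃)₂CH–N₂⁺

(CH₃)₂CH–N₂⁺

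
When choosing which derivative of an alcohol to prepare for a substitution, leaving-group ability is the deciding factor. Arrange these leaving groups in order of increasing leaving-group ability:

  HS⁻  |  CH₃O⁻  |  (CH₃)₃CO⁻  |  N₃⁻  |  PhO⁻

(CH₃)₃CO⁻ < CH₃O⁻ < PhO⁻ < HS⁻ < N₃⁻

The more stable X⁻ (or X) is on its own — i.e. the weaker a base it is — the better a leaving group it makes.
N₃⁻: pKₐ(HN₃) ≈ 4.7
HS⁻: pKₐ(H₂S) ≈ 7
PhO⁻: pKₐ(C₆H₅OH (phenol)) ≈ 10
CH₃O⁻: pKₐ(CH₃OH) ≈ 15.5 — strong base; alkoxides do not leave unassisted
(CH₃)₃CO⁻: pKₐ(t-BuOH) ≈ 18
The question asks for worst first, so the sequence is read in increasing leaving-group ability.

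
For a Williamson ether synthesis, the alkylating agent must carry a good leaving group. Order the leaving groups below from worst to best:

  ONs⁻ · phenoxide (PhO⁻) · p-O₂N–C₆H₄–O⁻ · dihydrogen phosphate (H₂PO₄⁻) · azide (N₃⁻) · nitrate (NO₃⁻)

Rank by basicity of the departing species: weakest base leaves most easily.
ONs⁻: pKₐ(p-O₂NC₆H₄SO₃H) ≈ -3.5 — p-nitro group further stabilises the sulfonate
nitrate (NO₃⁻): pKₐ(HNO₃) ≈ -1.3
dihydrogen phosphate (H₂PO₄⁻): pKₐ(H₃PO₄) ≈ 2.1 — moderate base; biological leaving group after further activation
azide (N₃⁻): pKₐ(HN₃) ≈ 4.7
p-O₂N–C₆H₄–O⁻: pKₐ(p-nitrophenol) ≈ 7.2 — nitro group delocalises the charge; the classic chromogenic LG
phenoxide (PhO⁻): pKₐ(C₆H₅OH (phenol)) ≈ 10 — resonance into the ring helps, but still a poor LG
Reversing gives the worst-to-best order requested.

phenoxide (PhO⁻) < p-O₂N–C₆H₄–O⁻ < azide (N₃⁻) < dihydrogen phosphate (H₂PO₄⁻) < nitrate (NO₃⁻) < ONs⁻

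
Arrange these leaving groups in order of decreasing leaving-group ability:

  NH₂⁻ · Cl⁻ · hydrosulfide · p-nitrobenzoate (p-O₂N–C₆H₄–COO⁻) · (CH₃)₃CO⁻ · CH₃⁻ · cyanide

Cl⁻ > p-nitrobenzoate (p-O₂N–C₆H₄–COO⁻) > hydrosulfide > cyanide > (CH₃)₃CO⁻ > NH₂⁻ > CH₃⁻

Cl⁻: pKₐ(HCl) ≈ -7
p-nitrobenzoate (p-O₂N–C₆H₄–COO⁻): pKₐ(p-nitrobenzoic acid) ≈ 3.4
hydrosulfide: pKₐ(H₂S) ≈ 7
cyanide: pKₐ(HCN) ≈ 9.2
(CH₃)₃CO⁻: pKₐ(t-BuOH) ≈ 18
NH₂⁻: pKₐ(NH₃) ≈ 38
CH₃⁻: pKₐ(CH₄) ≈ 48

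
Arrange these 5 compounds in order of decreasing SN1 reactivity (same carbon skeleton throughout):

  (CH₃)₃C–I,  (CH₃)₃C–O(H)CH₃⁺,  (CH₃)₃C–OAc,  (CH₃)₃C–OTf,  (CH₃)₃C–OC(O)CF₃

(CH₃)₃C–OTf > (CH₃)₃C–I > (CH₃)₃C–O(H)CH₃⁺ > (CH₃)₃C–OC(O)CF₃ > (CH₃)₃C–OAc

Same R in every case — rank the leaving groups.
Leaving-group ability tracks the stability of the departed species; conjugate-acid pKₐ is the usual yardstick (lower pKₐ → better LG).
(CH₃)₃C–OTf loses OTf⁻: pKₐ(CF₃SO₃H (triflic acid)) ≈ -14
(CH₃)₃C–I loses I⁻: pKₐ(HI) ≈ -10
(CH₃)₃C–O(H)CH₃⁺ loses R'OH: pKₐ(R'OH₂⁺) ≈ -2.4
(CH₃)₃C–OC(O)CF₃ loses CF₃COO⁻: pKₐ(CF₃COOH) ≈ 0.2
(CH₃)₃C–OAc loses AcO⁻: pKₐ(CH₃COOH) ≈ 4.8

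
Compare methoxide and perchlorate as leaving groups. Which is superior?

perchlorate

perchlorate is the better leaving group.
pKₐ(HClO₄) ≈ -10 versus pKₐ(CH₃OH) ≈ 15.5: perchlorate is the much weaker base.
Extremely weak base; rarely used for safety reasons.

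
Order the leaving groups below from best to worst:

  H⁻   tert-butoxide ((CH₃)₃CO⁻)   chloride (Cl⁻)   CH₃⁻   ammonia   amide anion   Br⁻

Br⁻ > chloride (Cl⁻) > ammonia > tert-butoxide ((CH₃)₃CO⁻) > H⁻ > amide anion > CH₃⁻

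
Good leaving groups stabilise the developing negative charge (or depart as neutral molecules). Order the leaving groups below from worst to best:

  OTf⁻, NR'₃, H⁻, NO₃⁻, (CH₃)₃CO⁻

H⁻ < (CH₃)₃CO⁻ < NR'₃ < NO₃⁻ < OTf⁻

The more stable X⁻ (or X) is on its own — i.e. the weaker a base it is — the better a leaving group it makes.
OTf⁻: pKₐ(CF₃SO₃H (triflic acid)) ≈ -14
NO₃⁻: pKₐ(HNO₃) ≈ -1.3 — resonance-delocalised over three oxygens
NR'₃: pKₐ(R'₃NH⁺) ≈ 10.7
(CH₃)₃CO⁻: pKₐ(t-BuOH) ≈ 18
H⁻: pKₐ(H₂) ≈ 36 — extremely strong base; leaves only in special hydride-transfer contexts
Reversing gives the worst-to-best order requested.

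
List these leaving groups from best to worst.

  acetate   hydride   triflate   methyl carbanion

triflate > acetate > hydride > methyl carbanion

triflate: pKₐ(CF₃SO₃H (triflic acid)) ≈ -14 — charge spread over three oxygens and a CF₃ group; the premier leaving group in synthesis
acetate: pKₐ(CH₃COOH) ≈ 4.8 — resonance-stabilised but still a weak base
hydride: pKₐ(H₂) ≈ 36 — extremely strong base; leaves only in special hydride-transfer contexts
methyl carbanion: pKₐ(CH₄) ≈ 48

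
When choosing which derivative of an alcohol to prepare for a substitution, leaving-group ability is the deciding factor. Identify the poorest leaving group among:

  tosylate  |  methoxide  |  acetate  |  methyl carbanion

tosylate: pKₐ(p-CH₃C₆H₄SO₃H (TsOH)) ≈ -2.8
acetate: pKₐ(CH₃COOH) ≈ 4.8
methoxide: pKₐ(CH₃OH) ≈ 15.5
methyl carbanion: pKₐ(CH₄) ≈ 48

methyl carbanion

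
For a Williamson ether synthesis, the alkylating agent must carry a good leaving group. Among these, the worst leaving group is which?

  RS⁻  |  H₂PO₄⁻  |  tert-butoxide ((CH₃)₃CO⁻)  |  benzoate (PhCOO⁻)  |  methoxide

H₂PO₄⁻: pKₐ(H₃PO₄) ≈ 2.1
benzoate (PhCOO⁻): pKₐ(C₆H₅COOH) ≈ 4.2
RS⁻: pKₐ(RSH (a thiol)) ≈ 10.5
methoxide: pKₐ(CH₃OH) ≈ 15.5
tert-butoxide ((CH₃)₃CO⁻): pKₐ(t-BuOH) ≈ 18

tert-butoxide ((CH₃)₃CO⁻)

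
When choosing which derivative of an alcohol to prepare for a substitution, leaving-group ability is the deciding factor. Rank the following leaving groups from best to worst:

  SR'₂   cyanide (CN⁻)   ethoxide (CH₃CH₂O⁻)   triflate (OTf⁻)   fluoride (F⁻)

A good leaving group is a weak base: the lower the pKₐ of its conjugate acid, the more readily it departs.
triflate (OTf⁻): pKₐ(CF₃SO₃H (triflic acid)) ≈ -14 — charge spread over three oxygens and a CF₃ group; the premier leaving group in synthesis
SR'₂: pKₐ(R'₂SH⁺) ≈ -7 — neutral; leaves from a sulfonium salt (R–SR'₂⁺)
fluoride (F⁻): pKₐ(HF) ≈ 3.2
cyanide (CN⁻): pKₐ(HCN) ≈ 9.2 — sp carbon stabilises the charge somewhat, but still a poor LG
ethoxide (CH₃CH₂O⁻): pKₐ(CH₃CH₂OH) ≈ 16 — strong base; alkoxides do not leave unassisted

triflate (OTf⁻) > SR'₂ > fluoride (F⁻) > cyanide (CN⁻) > ethoxide (CH₃CH₂O⁻)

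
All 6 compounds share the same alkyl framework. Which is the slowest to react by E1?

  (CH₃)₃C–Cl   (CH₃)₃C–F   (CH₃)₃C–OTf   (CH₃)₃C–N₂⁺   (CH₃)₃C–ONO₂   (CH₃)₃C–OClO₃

Same R in every case — rank the leaving groups.
Leaving-group ability tracks the stability of the departed species; conjugate-acid pKₐ is the usual yardstick (lower pKₐ → better LG).
(CH₃)₃C–N₂⁺ loses N₂: no meaningful conjugate acid; N₂ departs as an exceptionally stable neutral molecule
(CH₃)₃C–OTf loses OTf⁻: pKₐ(CF₃SO₃H (triflic acid)) ≈ -14
(CH₃)₃C–OClO₃ loses ClO₄⁻: pKₐ(HClO₄) ≈ -10
(CH₃)₃C–Cl loses Cl⁻: pKₐ(HCl) ≈ -7
(CH₃)₃C–ONO₂ loses NO₃⁻: pKₐ(HNO₃) ≈ -1.3
(CH₃)₃C–F loses F⁻: pKₐ(HF) ≈ 3.2

(CH₃)₃C–F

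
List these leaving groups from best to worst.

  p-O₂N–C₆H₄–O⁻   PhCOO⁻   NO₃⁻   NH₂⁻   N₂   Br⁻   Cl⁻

N₂ > Br⁻ > Cl⁻ > NO₃⁻ > PhCOO⁻ > p-O₂N–C₆H₄–O⁻ > NH₂⁻

The more stable X⁻ (or X) is on its own — i.e. the weaker a base it is — the better a leaving group it makes.
N₂: no meaningful conjugate acid; N₂ departs as an exceptionally stable neutral molecule
Br⁻: pKₐ(HBr) ≈ -9
Cl⁻: pKₐ(HCl) ≈ -7
NO₃⁻: pKₐ(HNO₃) ≈ -1.3 — resonance-delocalised over three oxygens
PhCOO⁻: pKₐ(C₆H₅COOH) ≈ 4.2 — aryl carboxylate
p-O₂N–C₆H₄–O⁻: pKₐ(p-nitrophenol) ≈ 7.2
NH₂⁻: pKₐ(NH₃) ≈ 38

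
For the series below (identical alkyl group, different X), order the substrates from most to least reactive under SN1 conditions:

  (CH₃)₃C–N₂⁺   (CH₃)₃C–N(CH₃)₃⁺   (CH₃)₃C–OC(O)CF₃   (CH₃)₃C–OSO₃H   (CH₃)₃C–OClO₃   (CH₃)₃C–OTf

With the same alkyl group throughout, only the leaving group differentiates the rates.
Rank by basicity of the departing species: weakest base leaves most easily.
(CH₃)₃C–N₂⁺ loses N₂: no meaningful conjugate acid; N₂ departs as an exceptionally stable neutral molecule
(CH₃)₃C–OTf loses OTf⁻: pKₐ(CF₃SO₃H (triflic acid)) ≈ -14
(CH₃)₃C–OClO₃ loses ClO₄⁻: pKₐ(HClO₄) ≈ -10
(CH₃)₃C–OSO₃H loses HSO₄⁻: pKₐ(H₂SO₄) ≈ -3
(CH₃)₃C–OC(O)CF₃ loses CF₃COO⁻: pKₐ(CF₃COOH) ≈ 0.2
(CH₃)₃C–N(CH₃)₃⁺ loses NR'₃: pKₐ(R'₃NH⁺) ≈ 10.7

(CH₃)₃C–N₂⁺ > (CH₃)₃C–OTf > (CH₃)₃C–OClO₃ > (CH₃)₃C–OSO₃H > (CH₃)₃C–OC(O)CF₃ > (CH₃)₃C–N(CH₃)₃⁺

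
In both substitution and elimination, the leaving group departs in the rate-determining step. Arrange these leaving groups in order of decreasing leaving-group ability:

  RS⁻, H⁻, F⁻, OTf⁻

Rank by basicity of the departing species: weakest base leaves most easily.
OTf⁻: pKₐ(CF₃SO₃H (triflic acid)) ≈ -14 — charge spread over three oxygens and a CF₃ group; the premier leaving group in synthesis
F⁻: pKₐ(HF) ≈ 3.2 — small and strongly basic; the poor halide leaving group
RS⁻: pKₐ(RSH (a thiol)) ≈ 10.5
H⁻: pKₐ(H₂) ≈ 36

OTf⁻ > F⁻ > RS⁻ > H⁻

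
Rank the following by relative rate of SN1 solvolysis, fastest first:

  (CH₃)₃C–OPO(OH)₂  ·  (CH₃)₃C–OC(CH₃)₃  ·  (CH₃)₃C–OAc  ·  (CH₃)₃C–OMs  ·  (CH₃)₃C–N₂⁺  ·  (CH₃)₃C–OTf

The skeletons are identical, so relative rate is governed entirely by leaving-group ability.
Leaving-group ability tracks the stability of the departed species; conjugate-acid pKₐ is the usual yardstick (lower pKₐ → better LG).
(CH₃)₃C–N₂⁺ loses N₂: no meaningful conjugate acid; N₂ departs as an exceptionally stable neutral molecule
(CH₃)₃C–OTf loses OTf⁻: pKₐ(CF₃SO₃H (triflic acid)) ≈ -14
(CH₃)₃C–OMs loses OMs⁻: pKₐ(CH₃SO₃H (MsOH)) ≈ -1.9
(CH₃)₃C–OPO(OH)₂ loses H₂PO₄⁻: pKₐ(H₃PO₄) ≈ 2.1
(CH₃)₃C–OAc loses AcO⁻: pKₐ(CH₃COOH) ≈ 4.8
(CH₃)₃C–OC(CH₃)₃ loses (CH₃)₃CO⁻: pKₐ(t-BuOH) ≈ 18

(CH₃)₃C–N₂⁺ > (CH₃)₃C–OTf > (CH₃)₃C–OMs > (CH₃)₃C–OPO(OH)₂ > (CH₃)₃C–OAc > (CH₃)₃C–OC(CH₃)₃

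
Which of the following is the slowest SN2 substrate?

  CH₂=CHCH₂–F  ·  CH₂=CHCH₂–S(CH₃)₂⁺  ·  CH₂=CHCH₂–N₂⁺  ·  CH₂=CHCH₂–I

Identical carbon frameworks mean the comparison reduces to leaving-group quality.
A good leaving group is a weak base: the lower the pKₐ of its conjugate acid, the more readily it departs.
CH₂=CHCH₂–N₂⁺ loses N₂: no meaningful conjugate acid; N₂ departs as an exceptionally stable neutral molecule
CH₂=CHCH₂–I loses I⁻: pKₐ(HI) ≈ -10
CH₂=CHCH₂–S(CH₃)₂⁺ loses SR'₂: pKₐ(R'₂SH⁺) ≈ -7
CH₂=CHCH₂–F loses F⁻: pKₐ(HF) ≈ 3.2

CH₂=CHCH₂–F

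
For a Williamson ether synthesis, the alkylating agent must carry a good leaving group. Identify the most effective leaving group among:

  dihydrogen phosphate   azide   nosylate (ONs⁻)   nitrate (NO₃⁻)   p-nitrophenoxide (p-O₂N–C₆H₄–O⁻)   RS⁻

nosylate (ONs⁻)

nosylate (ONs⁻): pKₐ(p-O₂NC₆H₄SO₃H) ≈ -3.5
nitrate (NO₃⁻): pKₐ(HNO₃) ≈ -1.3
dihydrogen phosphate: pKₐ(H₃PO₄) ≈ 2.1
azide: pKₐ(HN₃) ≈ 4.7
p-nitrophenoxide (p-O₂N–C₆H₄–O⁻): pKₐ(p-nitrophenol) ≈ 7.2
RS⁻: pKₐ(RSH (a thiol)) ≈ 10.5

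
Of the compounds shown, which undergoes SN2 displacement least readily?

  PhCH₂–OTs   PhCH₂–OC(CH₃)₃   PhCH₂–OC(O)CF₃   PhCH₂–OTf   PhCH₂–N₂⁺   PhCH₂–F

Same R in every case — rank the leaving groups.
A good leaving group is a weak base: the lower the pKₐ of its conjugate acid, the more readily it departs.
PhCH₂–N₂⁺ loses N₂: no meaningful conjugate acid; N₂ departs as an exceptionally stable neutral molecule
PhCH₂–OTf loses OTf⁻: pKₐ(CF₃SO₃H (triflic acid)) ≈ -14
PhCH₂–OTs loses OTs⁻: pKₐ(p-CH₃C₆H₄SO₃H (TsOH)) ≈ -2.8
PhCH₂–OC(O)CF₃ loses CF₃COO⁻: pKₐ(CF₃COOH) ≈ 0.2
PhCH₂–F loses F⁻: pKₐ(HF) ≈ 3.2
PhCH₂–OC(CH₃)₃ loses (CH₃)₃CO⁻: pKₐ(t-BuOH) ≈ 18

PhCH₂–OC(CH₃)₃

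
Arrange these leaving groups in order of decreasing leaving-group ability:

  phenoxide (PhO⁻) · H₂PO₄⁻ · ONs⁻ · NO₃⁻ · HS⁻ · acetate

ONs⁻ > NO₃⁻ > H₂PO₄⁻ > acetate > HS⁻ > phenoxide (PhO⁻)

The more stable X⁻ (or X) is on its own — i.e. the weaker a base it is — the better a leaving group it makes.
ONs⁻: pKₐ(p-O₂NC₆H₄SO₃H) ≈ -3.5
NO₃⁻: pKₐ(HNO₃) ≈ -1.3
H₂PO₄⁻: pKₐ(H₃PO₄) ≈ 2.1
acetate: pKₐ(CH₃COOH) ≈ 4.8
HS⁻: pKₐ(H₂S) ≈ 7
phenoxide (PhO⁻): pKₐ(C₆H₅OH (phenol)) ≈ 10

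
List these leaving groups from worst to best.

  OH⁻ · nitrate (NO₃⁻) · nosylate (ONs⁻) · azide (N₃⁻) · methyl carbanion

The more stable X⁻ (or X) is on its own — i.e. the weaker a base it is — the better a leaving group it makes.
nosylate (ONs⁻): pKₐ(p-O₂NC₆H₄SO₃H) ≈ -3.5 — p-nitro group further stabilises the sulfonate
nitrate (NO₃⁻): pKₐ(HNO₃) ≈ -1.3
azide (N₃⁻): pKₐ(HN₃) ≈ 4.7
OH⁻: pKₐ(H₂O) ≈ 15.7 — strong base; essentially never leaves without prior activation
methyl carbanion: pKₐ(CH₄) ≈ 48 — unstabilised carbanion; the worst conceivable leaving group
Reversing gives the worst-to-best order requested.

methyl carbanion < OH⁻ < azide (N₃⁻) < nitrate (NO₃⁻) < nosylate (ONs⁻)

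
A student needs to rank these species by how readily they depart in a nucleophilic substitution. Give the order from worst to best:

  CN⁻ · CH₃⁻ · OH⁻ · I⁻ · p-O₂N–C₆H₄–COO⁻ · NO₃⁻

CH₃⁻ < OH⁻ < CN⁻ < p-O₂N–C₆H₄–COO⁻ < NO₃⁻ < I⁻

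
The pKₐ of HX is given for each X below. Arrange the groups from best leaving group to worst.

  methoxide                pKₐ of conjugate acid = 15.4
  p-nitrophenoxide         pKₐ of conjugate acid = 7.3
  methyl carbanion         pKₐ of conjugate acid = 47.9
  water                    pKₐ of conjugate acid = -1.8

water > p-nitrophenoxide > methoxide > methyl carbanion

Lower conjugate-acid pKₐ ⇒ weaker base ⇒ better leaving group.
Sorting by the given values: water (-1.8), p-nitrophenoxide (7.3), methoxide (15.4), methyl carbanion (47.9).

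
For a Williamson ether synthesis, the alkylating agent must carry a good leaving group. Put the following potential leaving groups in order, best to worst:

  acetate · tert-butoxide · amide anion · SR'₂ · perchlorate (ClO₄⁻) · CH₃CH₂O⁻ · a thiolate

perchlorate (ClO₄⁻) > SR'₂ > acetate > a thiolate > CH₃CH₂O⁻ > tert-butoxide > amide anion

The more stable X⁻ (or X) is on its own — i.e. the weaker a base it is — the better a leaving group it makes.
perchlorate (ClO₄⁻): pKₐ(HClO₄) ≈ -10
SR'₂: pKₐ(R'₂SH⁺) ≈ -7
acetate: pKₐ(CH₃COOH) ≈ 4.8
a thiolate: pKₐ(RSH (a thiol)) ≈ 10.5
CH₃CH₂O⁻: pKₐ(CH₃CH₂OH) ≈ 16
tert-butoxide: pKₐ(t-BuOH) ≈ 18
amide anion: pKₐ(NH₃) ≈ 38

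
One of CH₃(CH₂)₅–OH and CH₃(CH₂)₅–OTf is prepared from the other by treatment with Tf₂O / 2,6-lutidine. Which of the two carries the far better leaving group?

From CH₃(CH₂)₅–OH the departing group would be OH⁻ (pKₐ(H₂O) ≈ 15.7). Strong base; essentially never leaves without prior activation.
From CH₃(CH₂)₅–OTf the leaving group is OTf⁻ (pKₐ(CF₃SO₃H (triflic acid)) ≈ -14). Charge spread over three oxygens and a CF₃ group; the premier leaving group in synthesis.
Treatment with Tf₂O / 2,6-lutidine works by converting the hydroxyl into a triflate, making CH₃(CH₂)₅–OTf enormously more reactive.

CH₃(CH₂)₅–OTf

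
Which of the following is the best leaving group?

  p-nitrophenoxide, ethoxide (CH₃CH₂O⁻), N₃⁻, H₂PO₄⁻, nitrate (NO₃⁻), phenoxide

Rank by basicity of the departing species: weakest base leaves most easily.
nitrate (NO₃⁻): pKₐ(HNO₃) ≈ -1.3
H₂PO₄⁻: pKₐ(H₃PO₄) ≈ 2.1
N₃⁻: pKₐ(HN₃) ≈ 4.7
p-nitrophenoxide: pKₐ(p-nitrophenol) ≈ 7.2
phenoxide: pKₐ(C₆H₅OH (phenol)) ≈ 10
ethoxide (CH₃CH₂O⁻): pKₐ(CH₃CH₂OH) ≈ 16

nitrate (NO₃⁻)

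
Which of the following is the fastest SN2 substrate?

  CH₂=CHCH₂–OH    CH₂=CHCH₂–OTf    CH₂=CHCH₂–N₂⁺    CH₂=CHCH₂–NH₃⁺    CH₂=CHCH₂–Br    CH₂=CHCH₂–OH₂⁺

Identical carbon frameworks mean the comparison reduces to leaving-group quality.
The more stable X⁻ (or X) is on its own — i.e. the weaker a base it is — the better a leaving group it makes.
CH₂=CHCH₂–N₂⁺ loses N₂: no meaningful conjugate acid; N₂ departs as an exceptionally stable neutral molecule
CH₂=CHCH₂–OTf loses OTf⁻: pKₐ(CF₃SO₃H (triflic acid)) ≈ -14
CH₂=CHCH₂–Br loses Br⁻: pKₐ(HBr) ≈ -9
CH₂=CHCH₂–OH₂⁺ loses H₂O: pKₐ(H₃O⁺) ≈ -1.7
CH₂=CHCH₂–NH₃⁺ loses NH₃: pKₐ(NH₄⁺) ≈ 9.2
CH₂=CHCH₂–OH loses OH⁻: pKₐ(H₂O) ≈ 15.7

CH₂=CHCH₂–N₂⁺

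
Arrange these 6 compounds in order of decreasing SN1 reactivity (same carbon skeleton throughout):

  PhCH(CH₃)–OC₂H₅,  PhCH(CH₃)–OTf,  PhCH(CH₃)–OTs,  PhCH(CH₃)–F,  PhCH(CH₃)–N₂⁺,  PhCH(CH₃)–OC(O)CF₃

PhCH(CH₃)–N₂⁺ > PhCH(CH₃)–OTf > PhCH(CH₃)–OTs > PhCH(CH₃)–OC(O)CF₃ > PhCH(CH₃)–F > PhCH(CH₃)–OC₂H₅

Same R in every case — rank the leaving groups.
Rank by basicity of the departing species: weakest base leaves most easily.
PhCH(CH₃)–N₂⁺ loses N₂: no meaningful conjugate acid; N₂ departs as an exceptionally stable neutral molecule
PhCH(CH₃)–OTf loses OTf⁻: pKₐ(CF₃SO₃H (triflic acid)) ≈ -14
PhCH(CH₃)–OTs loses OTs⁻: pKₐ(p-CH₃C₆H₄SO₃H (TsOH)) ≈ -2.8
PhCH(CH₃)–OC(O)CF₃ loses CF₃COO⁻: pKₐ(CF₃COOH) ≈ 0.2
PhCH(CH₃)–F loses F⁻: pKₐ(HF) ≈ 3.2
PhCH(CH₃)–OC₂H₅ loses CH₃CH₂O⁻: pKₐ(CH₃CH₂OH) ≈ 16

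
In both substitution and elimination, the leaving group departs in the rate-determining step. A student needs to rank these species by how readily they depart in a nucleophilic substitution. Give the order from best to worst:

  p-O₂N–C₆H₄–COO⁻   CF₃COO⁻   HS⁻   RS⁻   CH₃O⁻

Rank by basicity of the departing species: weakest base leaves most easily.
CF₃COO⁻: pKₐ(CF₃COOH) ≈ 0.2 — strongly electron-withdrawing CF₃ stabilises the carboxylate
p-O₂N–C₆H₄–COO⁻: pKₐ(p-nitrobenzoic acid) ≈ 3.4 — electron-withdrawing nitro group stabilises the carboxylate
HS⁻: pKₐ(H₂S) ≈ 7
RS⁻: pKₐ(RSH (a thiol)) ≈ 10.5 — moderately basic; rarely leaves without activation
CH₃O⁻: pKₐ(CH₃OH) ≈ 15.5

CF₃COO⁻ > p-O₂N–C₆H₄–COO⁻ > HS⁻ > RS⁻ > CH₃O⁻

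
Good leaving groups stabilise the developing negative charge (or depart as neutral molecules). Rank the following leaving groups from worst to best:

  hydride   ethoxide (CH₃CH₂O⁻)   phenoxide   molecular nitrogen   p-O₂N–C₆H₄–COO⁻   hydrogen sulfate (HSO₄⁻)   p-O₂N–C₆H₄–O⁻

molecular nitrogen: no meaningful conjugate acid; N₂ departs as an exceptionally stable neutral molecule
hydrogen sulfate (HSO₄⁻): pKₐ(H₂SO₄) ≈ -3
p-O₂N–C₆H₄–COO⁻: pKₐ(p-nitrobenzoic acid) ≈ 3.4 — electron-withdrawing nitro group stabilises the carboxylate
p-O₂N–C₆H₄–O⁻: pKₐ(p-nitrophenol) ≈ 7.2 — nitro group delocalises the charge; the classic chromogenic LG
phenoxide: pKₐ(C₆H₅OH (phenol)) ≈ 10
ethoxide (CH₃CH₂O⁻): pKₐ(CH₃CH₂OH) ≈ 16
hydride: pKₐ(H₂) ≈ 36
Reversing gives the worst-to-best order requested.

hydride < ethoxide (CH₃CH₂O⁻) < phenoxide < p-O₂N–C₆H₄–O⁻ < p-O₂N–C₆H₄–COO⁻ < hydrogen sulfate (HSO₄⁻) < molecular nitrogen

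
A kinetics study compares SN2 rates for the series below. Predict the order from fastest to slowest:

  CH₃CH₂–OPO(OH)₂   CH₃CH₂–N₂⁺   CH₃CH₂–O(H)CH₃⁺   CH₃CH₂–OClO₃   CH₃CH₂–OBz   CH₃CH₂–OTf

CH₃CH₂–N₂⁺ > CH₃CH₂–OTf > CH₃CH₂–OClO₃ > CH₃CH₂–O(H)CH₃⁺ > CH₃CH₂–OPO(OH)₂ > CH₃CH₂–OBz

With the same alkyl group throughout, only the leaving group differentiates the rates.
Leaving-group ability tracks the stability of the departed species; conjugate-acid pKₐ is the usual yardstick (lower pKₐ → better LG).
CH₃CH₂–N₂⁺ loses N₂: no meaningful conjugate acid; N₂ departs as an exceptionally stable neutral molecule
CH₃CH₂–OTf loses OTf⁻: pKₐ(CF₃SO₃H (triflic acid)) ≈ -14
CH₃CH₂–OClO₃ loses ClO₄⁻: pKₐ(HClO₄) ≈ -10
CH₃CH₂–O(H)CH₃⁺ loses R'OH: pKₐ(R'OH₂⁺) ≈ -2.4
CH₃CH₂–OPO(OH)₂ loses H₂PO₄⁻: pKₐ(H₃PO₄) ≈ 2.1
CH₃CH₂–OBz loses PhCOO⁻: pKₐ(C₆H₅COOH) ≈ 4.2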